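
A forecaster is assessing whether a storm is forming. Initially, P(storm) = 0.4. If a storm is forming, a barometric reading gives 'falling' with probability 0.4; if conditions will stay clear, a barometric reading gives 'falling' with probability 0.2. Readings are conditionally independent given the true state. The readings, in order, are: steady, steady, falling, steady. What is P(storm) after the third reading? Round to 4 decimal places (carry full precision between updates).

After 'steady': P(storm) = 0.6·0.4000 / (0.6·0.4000 + 0.8·0.6000) ≈ 0.3333
After 'steady': P(storm) = 0.6·0.3333 / (0.6·0.3333 + 0.8·0.6667) ≈ 0.2727
After 'falling': P(storm) = 0.4·0.2727 / (0.4·0.2727 + 0.2·0.7273) ≈ 0.4286

0.4286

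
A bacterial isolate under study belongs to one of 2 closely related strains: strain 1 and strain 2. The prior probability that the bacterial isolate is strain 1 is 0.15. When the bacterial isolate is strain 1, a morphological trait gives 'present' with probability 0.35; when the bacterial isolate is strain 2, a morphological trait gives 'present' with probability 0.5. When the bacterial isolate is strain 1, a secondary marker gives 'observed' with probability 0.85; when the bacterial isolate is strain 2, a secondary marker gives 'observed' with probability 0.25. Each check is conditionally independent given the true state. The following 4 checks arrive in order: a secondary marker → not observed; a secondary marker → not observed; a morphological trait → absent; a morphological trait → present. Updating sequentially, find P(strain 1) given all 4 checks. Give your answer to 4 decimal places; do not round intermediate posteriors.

0.0064

After a secondary marker='not observed': P(strain 1) = 0.15·0.1500 / (0.15·0.1500 + 0.75·0.8500) ≈ 0.0341
After a secondary marker='not observed': P(strain 1) = 0.15·0.0341 / (0.15·0.0341 + 0.75·0.9659) ≈ 0.0070
After a morphological trait='absent': P(strain 1) = 0.65·0.0070 / (0.65·0.0070 + 0.5·0.9930) ≈ 0.0091
After a morphological trait='present': P(strain 1) = 0.35·0.0091 / (0.35·0.0091 + 0.5·0.9909) ≈ 0.0064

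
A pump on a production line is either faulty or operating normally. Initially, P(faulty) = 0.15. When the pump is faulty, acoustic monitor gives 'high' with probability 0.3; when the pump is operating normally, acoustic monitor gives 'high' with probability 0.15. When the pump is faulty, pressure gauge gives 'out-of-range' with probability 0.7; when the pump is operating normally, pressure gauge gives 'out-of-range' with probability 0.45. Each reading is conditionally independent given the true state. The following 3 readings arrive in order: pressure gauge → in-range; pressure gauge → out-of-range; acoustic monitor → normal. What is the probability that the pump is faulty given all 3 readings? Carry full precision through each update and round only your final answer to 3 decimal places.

0.110

Each posterior becomes the prior for the next update.
After pressure gauge='in-range': P(faulty) = 0.3·0.1500 / (0.3·0.1500 + 0.55·0.8500) ≈ 0.0878
After pressure gauge='out-of-range': P(faulty) = 0.7·0.0878 / (0.7·0.0878 + 0.45·0.9122) ≈ 0.1302
After acoustic monitor='normal': P(faulty) = 0.7·0.1302 / (0.7·0.1302 + 0.85·0.8698) ≈ 0.1098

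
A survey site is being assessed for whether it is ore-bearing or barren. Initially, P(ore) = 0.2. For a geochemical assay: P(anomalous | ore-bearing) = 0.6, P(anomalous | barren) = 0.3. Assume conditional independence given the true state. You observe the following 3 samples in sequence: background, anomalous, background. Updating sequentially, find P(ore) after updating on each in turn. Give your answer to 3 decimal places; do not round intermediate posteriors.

After 'background': P(ore) = 0.4·0.2000 / (0.4·0.2000 + 0.7·0.8000) ≈ 0.1250
After 'anomalous': P(ore) = 0.6·0.1250 / (0.6·0.1250 + 0.3·0.8750) ≈ 0.2222
After 'background': P(ore) = 0.4·0.2222 / (0.4·0.2222 + 0.7·0.7778) ≈ 0.1404

0.140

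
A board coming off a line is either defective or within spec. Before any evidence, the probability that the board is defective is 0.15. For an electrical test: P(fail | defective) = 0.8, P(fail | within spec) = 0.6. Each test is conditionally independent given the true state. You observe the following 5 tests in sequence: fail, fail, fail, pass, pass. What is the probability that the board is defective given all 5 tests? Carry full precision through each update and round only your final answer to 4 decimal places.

After 'fail': P(defective) = 0.8·0.1500 / (0.8·0.1500 + 0.6·0.8500) ≈ 0.1905
After 'fail': P(defective) = 0.8·0.1905 / (0.8·0.1905 + 0.6·0.8095) ≈ 0.2388
After 'fail': P(defective) = 0.8·0.2388 / (0.8·0.2388 + 0.6·0.7612) ≈ 0.2949
After 'pass': P(defective) = 0.2·0.2949 / (0.2·0.2949 + 0.4·0.7051) ≈ 0.1730
After 'pass': P(defective) = 0.2·0.1730 / (0.2·0.1730 + 0.4·0.8270) ≈ 0.0947

0.0947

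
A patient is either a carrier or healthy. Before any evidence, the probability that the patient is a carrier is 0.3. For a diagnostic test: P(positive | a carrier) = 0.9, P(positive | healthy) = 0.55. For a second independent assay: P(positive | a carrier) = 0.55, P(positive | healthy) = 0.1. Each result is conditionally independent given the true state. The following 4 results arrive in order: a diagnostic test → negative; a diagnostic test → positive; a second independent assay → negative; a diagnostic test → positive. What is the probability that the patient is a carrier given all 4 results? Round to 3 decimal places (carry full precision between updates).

0.113

After a diagnostic test='negative': P(carrier) = 0.1·0.3000 / (0.1·0.3000 + 0.45·0.7000) ≈ 0.0870
After a diagnostic test='positive': P(carrier) = 0.9·0.0870 / (0.9·0.0870 + 0.55·0.9130) ≈ 0.1348
After a second independent assay='negative': P(carrier) = 0.45·0.1348 / (0.45·0.1348 + 0.9·0.8652) ≈ 0.0723
After a diagnostic test='positive': P(carrier) = 0.9·0.0723 / (0.9·0.0723 + 0.55·0.9277) ≈ 0.1131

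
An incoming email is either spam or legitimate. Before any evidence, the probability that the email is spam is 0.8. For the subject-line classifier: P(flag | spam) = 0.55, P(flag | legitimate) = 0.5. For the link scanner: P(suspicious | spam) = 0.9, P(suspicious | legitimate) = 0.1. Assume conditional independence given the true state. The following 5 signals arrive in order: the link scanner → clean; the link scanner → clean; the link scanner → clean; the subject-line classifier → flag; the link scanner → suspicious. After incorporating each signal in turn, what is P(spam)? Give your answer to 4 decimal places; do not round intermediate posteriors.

0.0515

After the link scanner='clean': P(spam) = 0.1·0.8000 / (0.1·0.8000 + 0.9·0.2000) ≈ 0.3077
After the link scanner='clean': P(spam) = 0.1·0.3077 / (0.1·0.3077 + 0.9·0.6923) ≈ 0.0471
After the link scanner='clean': P(spam) = 0.1·0.0471 / (0.1·0.0471 + 0.9·0.9529) ≈ 0.0055
After the subject-line classifier='flag': P(spam) = 0.55·0.0055 / (0.55·0.0055 + 0.5·0.9945) ≈ 0.0060
After the link scanner='suspicious': P(spam) = 0.9·0.0060 / (0.9·0.0060 + 0.1·0.9940) ≈ 0.0515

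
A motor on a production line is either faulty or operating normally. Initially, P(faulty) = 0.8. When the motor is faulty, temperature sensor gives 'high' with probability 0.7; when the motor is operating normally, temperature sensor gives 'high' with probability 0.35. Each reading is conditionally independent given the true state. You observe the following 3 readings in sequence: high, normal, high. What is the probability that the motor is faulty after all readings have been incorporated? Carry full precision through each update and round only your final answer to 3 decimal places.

Each posterior becomes the prior for the next update.
After 'high': P(faulty) = 0.7·0.8000 / (0.7·0.8000 + 0.35·0.2000) ≈ 0.8889
After 'normal': P(faulty) = 0.3·0.8889 / (0.3·0.8889 + 0.65·0.1111) ≈ 0.7869
After 'high': P(faulty) = 0.7·0.7869 / (0.7·0.7869 + 0.35·0.2131) ≈ 0.8807

0.881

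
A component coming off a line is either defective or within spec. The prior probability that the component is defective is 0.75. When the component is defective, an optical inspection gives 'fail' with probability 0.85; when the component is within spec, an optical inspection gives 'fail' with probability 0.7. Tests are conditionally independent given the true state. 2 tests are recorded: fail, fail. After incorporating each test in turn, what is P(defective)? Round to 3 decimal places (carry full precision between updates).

0.816

After 'fail': P(defective) = 0.85·0.7500 / (0.85·0.7500 + 0.7·0.2500) ≈ 0.7846
After 'fail': P(defective) = 0.85·0.7846 / (0.85·0.7846 + 0.7·0.2154) ≈ 0.8156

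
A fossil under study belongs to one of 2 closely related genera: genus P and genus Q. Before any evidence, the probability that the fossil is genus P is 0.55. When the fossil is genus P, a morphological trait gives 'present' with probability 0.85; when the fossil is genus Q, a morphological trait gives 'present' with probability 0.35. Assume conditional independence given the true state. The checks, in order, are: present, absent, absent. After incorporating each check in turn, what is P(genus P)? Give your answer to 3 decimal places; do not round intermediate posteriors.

After 'present': P(genus P) = 0.85·0.5500 / (0.85·0.5500 + 0.35·0.4500) ≈ 0.7480
After 'absent': P(genus P) = 0.15·0.7480 / (0.15·0.7480 + 0.65·0.2520) ≈ 0.4065
After 'absent': P(genus P) = 0.15·0.4065 / (0.15·0.4065 + 0.65·0.5935) ≈ 0.1365

0.136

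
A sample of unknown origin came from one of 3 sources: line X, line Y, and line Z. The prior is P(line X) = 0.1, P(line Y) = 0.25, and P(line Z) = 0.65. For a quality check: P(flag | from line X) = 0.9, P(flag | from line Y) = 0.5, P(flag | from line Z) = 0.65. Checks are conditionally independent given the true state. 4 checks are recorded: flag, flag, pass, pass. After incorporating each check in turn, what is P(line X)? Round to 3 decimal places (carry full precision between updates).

0.016

After 'flag': normaliser = 0.9·0.1000 + 0.5·0.2500 + 0.65·0.6500; P(line X) ≈ 0.1412, P(line Y) ≈ 0.1961, P(line Z) ≈ 0.6627
After 'flag': normaliser = 0.9·0.1412 + 0.5·0.1961 + 0.65·0.6627; P(line X) ≈ 0.1937, P(line Y) ≈ 0.1495, P(line Z) ≈ 0.6568
After 'pass': normaliser = 0.1·0.1937 + 0.5·0.1495 + 0.35·0.6568; P(line X) ≈ 0.0598, P(line Y) ≈ 0.2307, P(line Z) ≈ 0.7095
After 'pass': normaliser = 0.1·0.0598 + 0.5·0.2307 + 0.35·0.7095; P(line X) ≈ 0.0162, P(line Y) ≈ 0.3120, P(line Z) ≈ 0.6718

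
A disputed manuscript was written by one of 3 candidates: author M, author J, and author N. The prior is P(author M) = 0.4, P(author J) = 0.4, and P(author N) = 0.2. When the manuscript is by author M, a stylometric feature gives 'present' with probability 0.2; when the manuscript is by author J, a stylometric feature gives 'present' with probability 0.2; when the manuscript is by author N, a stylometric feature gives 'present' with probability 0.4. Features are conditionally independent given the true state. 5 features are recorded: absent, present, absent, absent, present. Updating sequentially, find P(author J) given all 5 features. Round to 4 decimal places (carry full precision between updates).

Each posterior becomes the prior for the next update.
After 'absent': normaliser = 0.8·0.4000 + 0.8·0.4000 + 0.6·0.2000; P(author M) ≈ 0.4211, P(author J) ≈ 0.4211, P(author N) ≈ 0.1579
After 'present': normaliser = 0.2·0.4211 + 0.2·0.4211 + 0.4·0.1579; P(author M) ≈ 0.3636, P(author J) ≈ 0.3636, P(author N) ≈ 0.2727
After 'absent': normaliser = 0.8·0.3636 + 0.8·0.3636 + 0.6·0.2727; P(author M) ≈ 0.3902, P(author J) ≈ 0.3902, P(author N) ≈ 0.2195
After 'absent': normaliser = 0.8·0.3902 + 0.8·0.3902 + 0.6·0.2195; P(author M) ≈ 0.4129, P(author J) ≈ 0.4129, P(author N) ≈ 0.1742
After 'present': normaliser = 0.2·0.4129 + 0.2·0.4129 + 0.4·0.1742; P(author M) ≈ 0.3516, P(author J) ≈ 0.3516, P(author N) ≈ 0.2967

0.3516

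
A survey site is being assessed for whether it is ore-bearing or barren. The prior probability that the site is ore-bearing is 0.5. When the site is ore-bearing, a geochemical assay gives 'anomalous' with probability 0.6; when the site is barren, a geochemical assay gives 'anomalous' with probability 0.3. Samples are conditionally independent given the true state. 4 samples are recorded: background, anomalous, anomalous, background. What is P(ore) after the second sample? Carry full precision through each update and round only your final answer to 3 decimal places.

After 'background': P(ore) = 0.4·0.5000 / (0.4·0.5000 + 0.7·0.5000) ≈ 0.3636
After 'anomalous': P(ore) = 0.6·0.3636 / (0.6·0.3636 + 0.3·0.6364) ≈ 0.5333

0.533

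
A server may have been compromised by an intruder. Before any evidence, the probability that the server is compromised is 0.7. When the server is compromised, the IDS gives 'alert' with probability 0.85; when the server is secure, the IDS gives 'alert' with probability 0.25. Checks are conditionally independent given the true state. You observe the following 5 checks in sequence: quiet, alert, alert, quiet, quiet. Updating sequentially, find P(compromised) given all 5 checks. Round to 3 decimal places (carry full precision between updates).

0.177

After 'quiet': P(compromised) = 0.15·0.7000 / (0.15·0.7000 + 0.75·0.3000) ≈ 0.3182
After 'alert': P(compromised) = 0.85·0.3182 / (0.85·0.3182 + 0.25·0.6818) ≈ 0.6134
After 'alert': P(compromised) = 0.85·0.6134 / (0.85·0.6134 + 0.25·0.3866) ≈ 0.8436
After 'quiet': P(compromised) = 0.15·0.8436 / (0.15·0.8436 + 0.75·0.1564) ≈ 0.5190
After 'quiet': P(compromised) = 0.15·0.5190 / (0.15·0.5190 + 0.75·0.4810) ≈ 0.1775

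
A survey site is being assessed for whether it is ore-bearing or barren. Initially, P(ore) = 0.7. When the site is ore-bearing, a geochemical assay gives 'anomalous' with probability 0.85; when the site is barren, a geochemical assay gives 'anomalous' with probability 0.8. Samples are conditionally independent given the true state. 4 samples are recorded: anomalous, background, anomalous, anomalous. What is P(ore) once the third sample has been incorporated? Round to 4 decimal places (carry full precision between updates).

0.6639

After 'anomalous': P(ore) = 0.85·0.7000 / (0.85·0.7000 + 0.8·0.3000) ≈ 0.7126
After 'background': P(ore) = 0.15·0.7126 / (0.15·0.7126 + 0.2·0.2874) ≈ 0.6503
After 'anomalous': P(ore) = 0.85·0.6503 / (0.85·0.6503 + 0.8·0.3497) ≈ 0.6639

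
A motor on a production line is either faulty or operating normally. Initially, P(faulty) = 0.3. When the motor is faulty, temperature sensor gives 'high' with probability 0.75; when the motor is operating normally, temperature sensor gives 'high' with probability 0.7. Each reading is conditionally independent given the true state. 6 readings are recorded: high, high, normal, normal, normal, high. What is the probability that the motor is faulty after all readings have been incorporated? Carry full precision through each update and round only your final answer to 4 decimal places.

After 'high': P(faulty) = 0.75·0.3000 / (0.75·0.3000 + 0.7·0.7000) ≈ 0.3147
After 'high': P(faulty) = 0.75·0.3147 / (0.75·0.3147 + 0.7·0.6853) ≈ 0.3298
After 'normal': P(faulty) = 0.25·0.3298 / (0.25·0.3298 + 0.3·0.6702) ≈ 0.2908
After 'normal': P(faulty) = 0.25·0.2908 / (0.25·0.2908 + 0.3·0.7092) ≈ 0.2547
After 'normal': P(faulty) = 0.25·0.2547 / (0.25·0.2547 + 0.3·0.7453) ≈ 0.2216
After 'high': P(faulty) = 0.75·0.2216 / (0.75·0.2216 + 0.7·0.7784) ≈ 0.2337

0.2337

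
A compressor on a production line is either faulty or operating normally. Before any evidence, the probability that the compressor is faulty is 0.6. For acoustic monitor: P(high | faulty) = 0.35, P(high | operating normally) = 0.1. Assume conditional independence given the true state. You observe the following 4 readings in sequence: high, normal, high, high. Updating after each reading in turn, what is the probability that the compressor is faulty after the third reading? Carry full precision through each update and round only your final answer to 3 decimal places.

0.930

Apply Bayes' rule sequentially, carrying P(faulty) forward.
After 'high': P(faulty) = 0.35·0.6000 / (0.35·0.6000 + 0.1·0.4000) ≈ 0.8400
After 'normal': P(faulty) = 0.65·0.8400 / (0.65·0.8400 + 0.9·0.1600) ≈ 0.7913
After 'high': P(faulty) = 0.35·0.7913 / (0.35·0.7913 + 0.1·0.2087) ≈ 0.9299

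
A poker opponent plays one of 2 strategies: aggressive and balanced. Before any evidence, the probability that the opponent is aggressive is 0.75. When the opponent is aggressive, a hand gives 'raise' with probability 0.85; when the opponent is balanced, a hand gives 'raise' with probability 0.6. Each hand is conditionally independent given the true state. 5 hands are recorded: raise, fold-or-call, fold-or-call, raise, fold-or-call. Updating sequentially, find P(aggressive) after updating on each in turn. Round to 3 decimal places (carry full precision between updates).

0.241

Each posterior becomes the prior for the next update.
After 'raise': P(aggressive) = 0.85·0.7500 / (0.85·0.7500 + 0.6·0.2500) ≈ 0.8095
After 'fold-or-call': P(aggressive) = 0.15·0.8095 / (0.15·0.8095 + 0.4·0.1905) ≈ 0.6145
After 'fold-or-call': P(aggressive) = 0.15·0.6145 / (0.15·0.6145 + 0.4·0.3855) ≈ 0.3741
After 'raise': P(aggressive) = 0.85·0.3741 / (0.85·0.3741 + 0.6·0.6259) ≈ 0.4585
After 'fold-or-call': P(aggressive) = 0.15·0.4585 / (0.15·0.4585 + 0.4·0.5415) ≈ 0.2410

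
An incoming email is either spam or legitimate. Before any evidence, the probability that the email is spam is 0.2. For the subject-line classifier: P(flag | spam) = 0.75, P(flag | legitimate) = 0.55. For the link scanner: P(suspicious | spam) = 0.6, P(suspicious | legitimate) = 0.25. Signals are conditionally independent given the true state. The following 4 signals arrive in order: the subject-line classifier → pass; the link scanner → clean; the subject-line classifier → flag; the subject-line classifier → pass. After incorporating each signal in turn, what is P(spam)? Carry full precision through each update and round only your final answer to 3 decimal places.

0.053

After the subject-line classifier='pass': P(spam) = 0.25·0.2000 / (0.25·0.2000 + 0.45·0.8000) ≈ 0.1220
After the link scanner='clean': P(spam) = 0.4·0.1220 / (0.4·0.1220 + 0.75·0.8780) ≈ 0.0690
After the subject-line classifier='flag': P(spam) = 0.75·0.0690 / (0.75·0.0690 + 0.55·0.9310) ≈ 0.0917
After the subject-line classifier='pass': P(spam) = 0.25·0.0917 / (0.25·0.0917 + 0.45·0.9083) ≈ 0.0531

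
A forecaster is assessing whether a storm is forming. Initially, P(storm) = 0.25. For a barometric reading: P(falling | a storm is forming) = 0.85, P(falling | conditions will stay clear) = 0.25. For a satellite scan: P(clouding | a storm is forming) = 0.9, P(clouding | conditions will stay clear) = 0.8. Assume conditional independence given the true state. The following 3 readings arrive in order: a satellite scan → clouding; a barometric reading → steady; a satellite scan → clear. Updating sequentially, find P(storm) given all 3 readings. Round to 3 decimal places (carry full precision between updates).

0.036

After a satellite scan='clouding': P(storm) = 0.9·0.2500 / (0.9·0.2500 + 0.8·0.7500) ≈ 0.2727
After a barometric reading='steady': P(storm) = 0.15·0.2727 / (0.15·0.2727 + 0.75·0.7273) ≈ 0.0698
After a satellite scan='clear': P(storm) = 0.1·0.0698 / (0.1·0.0698 + 0.2·0.9302) ≈ 0.0361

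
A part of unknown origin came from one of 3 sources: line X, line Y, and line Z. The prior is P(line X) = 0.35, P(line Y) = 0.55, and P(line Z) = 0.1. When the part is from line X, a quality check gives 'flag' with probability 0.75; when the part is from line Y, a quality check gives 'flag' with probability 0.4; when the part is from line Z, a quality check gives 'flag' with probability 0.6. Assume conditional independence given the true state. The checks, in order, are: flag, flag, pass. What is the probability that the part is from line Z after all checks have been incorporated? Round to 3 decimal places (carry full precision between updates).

After 'flag': normaliser = 0.75·0.3500 + 0.4·0.5500 + 0.6·0.1000; P(line X) ≈ 0.4839, P(line Y) ≈ 0.4055, P(line Z) ≈ 0.1106
After 'flag': normaliser = 0.75·0.4839 + 0.4·0.4055 + 0.6·0.1106; P(line X) ≈ 0.6136, P(line Y) ≈ 0.2743, P(line Z) ≈ 0.1122
After 'pass': normaliser = 0.25·0.6136 + 0.6·0.2743 + 0.4·0.1122; P(line X) ≈ 0.4228, P(line Y) ≈ 0.4535, P(line Z) ≈ 0.1237

0.124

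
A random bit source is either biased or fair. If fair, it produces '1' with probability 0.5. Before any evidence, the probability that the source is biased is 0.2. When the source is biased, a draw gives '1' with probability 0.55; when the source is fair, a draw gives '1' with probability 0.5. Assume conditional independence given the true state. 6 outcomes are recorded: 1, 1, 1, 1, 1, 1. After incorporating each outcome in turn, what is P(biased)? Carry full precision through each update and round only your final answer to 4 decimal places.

0.3069

After '1': P(biased) = 0.55·0.2000 / (0.55·0.2000 + 0.5·0.8000) ≈ 0.2157
After '1': P(biased) = 0.55·0.2157 / (0.55·0.2157 + 0.5·0.7843) ≈ 0.2322
After '1': P(biased) = 0.55·0.2322 / (0.55·0.2322 + 0.5·0.7678) ≈ 0.2497
After '1': P(biased) = 0.55·0.2497 / (0.55·0.2497 + 0.5·0.7503) ≈ 0.2679
After '1': P(biased) = 0.55·0.2679 / (0.55·0.2679 + 0.5·0.7321) ≈ 0.2871
After '1': P(biased) = 0.55·0.2871 / (0.55·0.2871 + 0.5·0.7129) ≈ 0.3069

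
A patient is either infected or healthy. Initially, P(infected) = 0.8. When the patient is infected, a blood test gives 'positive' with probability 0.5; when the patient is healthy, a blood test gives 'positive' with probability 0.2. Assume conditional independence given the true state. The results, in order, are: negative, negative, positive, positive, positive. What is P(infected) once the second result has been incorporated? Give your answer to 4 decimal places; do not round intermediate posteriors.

After 'negative': P(infected) = 0.5·0.8000 / (0.5·0.8000 + 0.8·0.2000) ≈ 0.7143
After 'negative': P(infected) = 0.5·0.7143 / (0.5·0.7143 + 0.8·0.2857) ≈ 0.6098

0.6098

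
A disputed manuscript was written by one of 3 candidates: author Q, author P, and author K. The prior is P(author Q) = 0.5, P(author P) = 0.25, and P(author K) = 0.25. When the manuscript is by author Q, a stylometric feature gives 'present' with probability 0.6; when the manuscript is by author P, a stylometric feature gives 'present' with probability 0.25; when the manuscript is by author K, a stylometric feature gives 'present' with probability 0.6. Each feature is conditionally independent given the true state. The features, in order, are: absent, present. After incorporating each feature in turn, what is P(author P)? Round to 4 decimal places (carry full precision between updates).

0.2066

Each posterior becomes the prior for the next update.
After 'absent': normaliser = 0.4·0.5000 + 0.75·0.2500 + 0.4·0.2500; P(author Q) ≈ 0.4103, P(author P) ≈ 0.3846, P(author K) ≈ 0.2051
After 'present': normaliser = 0.6·0.4103 + 0.25·0.3846 + 0.6·0.2051; P(author Q) ≈ 0.5289, P(author P) ≈ 0.2066, P(author K) ≈ 0.2645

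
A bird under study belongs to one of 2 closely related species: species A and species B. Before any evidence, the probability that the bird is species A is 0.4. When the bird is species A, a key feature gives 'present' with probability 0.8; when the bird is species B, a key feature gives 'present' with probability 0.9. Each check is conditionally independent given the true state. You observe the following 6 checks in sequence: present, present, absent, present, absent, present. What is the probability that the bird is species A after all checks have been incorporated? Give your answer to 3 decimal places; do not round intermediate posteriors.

After 'present': P(species A) = 0.8·0.4000 / (0.8·0.4000 + 0.9·0.6000) ≈ 0.3721
After 'present': P(species A) = 0.8·0.3721 / (0.8·0.3721 + 0.9·0.6279) ≈ 0.3450
After 'absent': P(species A) = 0.2·0.3450 / (0.2·0.3450 + 0.1·0.6550) ≈ 0.5130
After 'present': P(species A) = 0.8·0.5130 / (0.8·0.5130 + 0.9·0.4870) ≈ 0.4836
After 'absent': P(species A) = 0.2·0.4836 / (0.2·0.4836 + 0.1·0.5164) ≈ 0.6519
After 'present': P(species A) = 0.8·0.6519 / (0.8·0.6519 + 0.9·0.3481) ≈ 0.6247

0.625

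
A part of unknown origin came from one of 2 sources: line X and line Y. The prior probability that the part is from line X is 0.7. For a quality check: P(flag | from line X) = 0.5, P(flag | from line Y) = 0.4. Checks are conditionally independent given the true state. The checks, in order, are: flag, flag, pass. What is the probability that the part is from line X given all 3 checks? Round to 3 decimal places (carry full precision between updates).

Each posterior becomes the prior for the next update.
After 'flag': P(line X) = 0.5·0.7000 / (0.5·0.7000 + 0.4·0.3000) ≈ 0.7447
After 'flag': P(line X) = 0.5·0.7447 / (0.5·0.7447 + 0.4·0.2553) ≈ 0.7848
After 'pass': P(line X) = 0.5·0.7848 / (0.5·0.7848 + 0.6·0.2152) ≈ 0.7524

0.752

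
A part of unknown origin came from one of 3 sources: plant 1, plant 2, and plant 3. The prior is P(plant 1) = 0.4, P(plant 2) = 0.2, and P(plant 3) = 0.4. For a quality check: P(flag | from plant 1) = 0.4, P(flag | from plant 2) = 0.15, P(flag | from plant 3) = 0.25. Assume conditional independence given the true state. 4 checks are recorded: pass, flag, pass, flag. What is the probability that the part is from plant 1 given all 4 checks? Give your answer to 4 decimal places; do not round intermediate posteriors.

Each posterior becomes the prior for the next update.
After 'pass': normaliser = 0.6·0.4000 + 0.85·0.2000 + 0.75·0.4000; P(plant 1) ≈ 0.3380, P(plant 2) ≈ 0.2394, P(plant 3) ≈ 0.4225
After 'flag': normaliser = 0.4·0.3380 + 0.15·0.2394 + 0.25·0.4225; P(plant 1) ≈ 0.4885, P(plant 2) ≈ 0.1298, P(plant 3) ≈ 0.3817
After 'pass': normaliser = 0.6·0.4885 + 0.85·0.1298 + 0.75·0.3817; P(plant 1) ≈ 0.4250, P(plant 2) ≈ 0.1599, P(plant 3) ≈ 0.4151
After 'flag': normaliser = 0.4·0.4250 + 0.15·0.1599 + 0.25·0.4151; P(plant 1) ≈ 0.5710, P(plant 2) ≈ 0.0806, P(plant 3) ≈ 0.3485

0.5710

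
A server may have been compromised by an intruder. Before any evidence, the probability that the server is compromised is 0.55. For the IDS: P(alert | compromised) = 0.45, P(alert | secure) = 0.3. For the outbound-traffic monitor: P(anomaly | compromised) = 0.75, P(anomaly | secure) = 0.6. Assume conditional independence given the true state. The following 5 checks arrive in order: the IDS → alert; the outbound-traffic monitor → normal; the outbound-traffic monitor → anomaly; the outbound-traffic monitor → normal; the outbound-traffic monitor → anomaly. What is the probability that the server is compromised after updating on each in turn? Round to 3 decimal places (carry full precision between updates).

Apply Bayes' rule sequentially, carrying P(compromised) forward.
After the IDS='alert': P(compromised) = 0.45·0.5500 / (0.45·0.5500 + 0.3·0.4500) ≈ 0.6471
After the outbound-traffic monitor='normal': P(compromised) = 0.25·0.6471 / (0.25·0.6471 + 0.4·0.3529) ≈ 0.5340
After the outbound-traffic monitor='anomaly': P(compromised) = 0.75·0.5340 / (0.75·0.5340 + 0.6·0.4660) ≈ 0.5889
After the outbound-traffic monitor='normal': P(compromised) = 0.25·0.5889 / (0.25·0.5889 + 0.4·0.4111) ≈ 0.4723
After the outbound-traffic monitor='anomaly': P(compromised) = 0.75·0.4723 / (0.75·0.4723 + 0.6·0.5277) ≈ 0.5281

0.528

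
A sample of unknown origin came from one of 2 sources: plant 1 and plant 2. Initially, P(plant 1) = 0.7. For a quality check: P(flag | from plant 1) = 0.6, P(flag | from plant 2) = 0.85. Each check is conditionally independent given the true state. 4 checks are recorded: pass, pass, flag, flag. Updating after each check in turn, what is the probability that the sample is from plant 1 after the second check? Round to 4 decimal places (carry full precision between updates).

0.9432

Apply Bayes' rule sequentially, carrying P(plant 1) forward.
After 'pass': P(plant 1) = 0.4·0.7000 / (0.4·0.7000 + 0.15·0.3000) ≈ 0.8615
After 'pass': P(plant 1) = 0.4·0.8615 / (0.4·0.8615 + 0.15·0.1385) ≈ 0.9432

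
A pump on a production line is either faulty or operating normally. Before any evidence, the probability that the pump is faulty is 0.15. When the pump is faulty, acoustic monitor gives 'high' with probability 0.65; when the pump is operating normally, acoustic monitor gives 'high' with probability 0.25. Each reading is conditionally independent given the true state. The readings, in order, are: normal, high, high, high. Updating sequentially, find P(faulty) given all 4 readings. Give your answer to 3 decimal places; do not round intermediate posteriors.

0.591

Apply Bayes' rule sequentially, carrying P(faulty) forward.
After 'normal': P(faulty) = 0.35·0.1500 / (0.35·0.1500 + 0.75·0.8500) ≈ 0.0761
After 'high': P(faulty) = 0.65·0.0761 / (0.65·0.0761 + 0.25·0.9239) ≈ 0.1764
After 'high': P(faulty) = 0.65·0.1764 / (0.65·0.1764 + 0.25·0.8236) ≈ 0.3576
After 'high': P(faulty) = 0.65·0.3576 / (0.65·0.3576 + 0.25·0.6424) ≈ 0.5914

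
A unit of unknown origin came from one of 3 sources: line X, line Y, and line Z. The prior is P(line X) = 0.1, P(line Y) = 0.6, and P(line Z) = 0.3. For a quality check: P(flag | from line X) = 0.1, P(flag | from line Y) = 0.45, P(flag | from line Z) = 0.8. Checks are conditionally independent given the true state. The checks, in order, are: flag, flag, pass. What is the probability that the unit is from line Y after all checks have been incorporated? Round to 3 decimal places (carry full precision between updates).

0.630

After 'flag': normaliser = 0.1·0.1000 + 0.45·0.6000 + 0.8·0.3000; P(line X) ≈ 0.0192, P(line Y) ≈ 0.5192, P(line Z) ≈ 0.4615
After 'flag': normaliser = 0.1·0.0192 + 0.45·0.5192 + 0.8·0.4615; P(line X) ≈ 0.0032, P(line Y) ≈ 0.3863, P(line Z) ≈ 0.6105
After 'pass': normaliser = 0.9·0.0032 + 0.55·0.3863 + 0.2·0.6105; P(line X) ≈ 0.0085, P(line Y) ≈ 0.6297, P(line Z) ≈ 0.3618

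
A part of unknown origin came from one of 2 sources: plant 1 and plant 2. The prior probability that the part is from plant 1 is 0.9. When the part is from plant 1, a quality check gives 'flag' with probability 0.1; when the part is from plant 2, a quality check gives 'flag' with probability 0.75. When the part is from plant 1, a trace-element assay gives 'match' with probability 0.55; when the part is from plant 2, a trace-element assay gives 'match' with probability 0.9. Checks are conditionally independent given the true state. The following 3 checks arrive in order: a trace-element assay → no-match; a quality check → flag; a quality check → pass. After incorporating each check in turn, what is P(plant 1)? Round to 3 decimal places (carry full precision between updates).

After a trace-element assay='no-match': P(plant 1) = 0.45·0.9000 / (0.45·0.9000 + 0.1·0.1000) ≈ 0.9759
After a quality check='flag': P(plant 1) = 0.1·0.9759 / (0.1·0.9759 + 0.75·0.0241) ≈ 0.8438
After a quality check='pass': P(plant 1) = 0.9·0.8438 / (0.9·0.8438 + 0.25·0.1562) ≈ 0.9511

0.951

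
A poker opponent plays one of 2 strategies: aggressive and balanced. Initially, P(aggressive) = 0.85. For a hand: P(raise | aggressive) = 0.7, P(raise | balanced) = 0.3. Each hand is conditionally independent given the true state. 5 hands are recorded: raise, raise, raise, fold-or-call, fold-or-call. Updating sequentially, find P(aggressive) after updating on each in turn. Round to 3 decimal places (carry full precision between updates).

0.930

Apply Bayes' rule sequentially, carrying P(aggressive) forward.
After 'raise': P(aggressive) = 0.7·0.8500 / (0.7·0.8500 + 0.3·0.1500) ≈ 0.9297
After 'raise': P(aggressive) = 0.7·0.9297 / (0.7·0.9297 + 0.3·0.0703) ≈ 0.9686
After 'raise': P(aggressive) = 0.7·0.9686 / (0.7·0.9686 + 0.3·0.0314) ≈ 0.9863
After 'fold-or-call': P(aggressive) = 0.3·0.9863 / (0.3·0.9863 + 0.7·0.0137) ≈ 0.9686
After 'fold-or-call': P(aggressive) = 0.3·0.9686 / (0.3·0.9686 + 0.7·0.0314) ≈ 0.9297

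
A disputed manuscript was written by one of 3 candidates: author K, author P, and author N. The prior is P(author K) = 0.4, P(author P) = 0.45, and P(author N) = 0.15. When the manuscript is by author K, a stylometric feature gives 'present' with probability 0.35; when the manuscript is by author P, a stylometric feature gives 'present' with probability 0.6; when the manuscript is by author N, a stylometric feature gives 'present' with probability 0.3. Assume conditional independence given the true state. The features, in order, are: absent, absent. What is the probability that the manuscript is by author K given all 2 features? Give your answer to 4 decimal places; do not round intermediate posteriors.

0.5374

Each posterior becomes the prior for the next update.
After 'absent': normaliser = 0.65·0.4000 + 0.4·0.4500 + 0.7·0.1500; P(author K) ≈ 0.4771, P(author P) ≈ 0.3303, P(author N) ≈ 0.1927
After 'absent': normaliser = 0.65·0.4771 + 0.4·0.3303 + 0.7·0.1927; P(author K) ≈ 0.5374, P(author P) ≈ 0.2289, P(author N) ≈ 0.2337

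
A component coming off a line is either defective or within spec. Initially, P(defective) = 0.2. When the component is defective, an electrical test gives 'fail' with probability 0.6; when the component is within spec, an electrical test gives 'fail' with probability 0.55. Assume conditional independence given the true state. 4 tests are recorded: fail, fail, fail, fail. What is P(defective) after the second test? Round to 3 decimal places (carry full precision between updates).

0.229

After 'fail': P(defective) = 0.6·0.2000 / (0.6·0.2000 + 0.55·0.8000) ≈ 0.2143
After 'fail': P(defective) = 0.6·0.2143 / (0.6·0.2143 + 0.55·0.7857) ≈ 0.2293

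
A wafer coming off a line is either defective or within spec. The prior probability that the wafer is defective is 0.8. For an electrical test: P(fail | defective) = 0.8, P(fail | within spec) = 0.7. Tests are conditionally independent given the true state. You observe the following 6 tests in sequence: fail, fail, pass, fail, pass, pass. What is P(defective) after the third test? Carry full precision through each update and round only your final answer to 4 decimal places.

0.7769

After 'fail': P(defective) = 0.8·0.8000 / (0.8·0.8000 + 0.7·0.2000) ≈ 0.8205
After 'fail': P(defective) = 0.8·0.8205 / (0.8·0.8205 + 0.7·0.1795) ≈ 0.8393
After 'pass': P(defective) = 0.2·0.8393 / (0.2·0.8393 + 0.3·0.1607) ≈ 0.7769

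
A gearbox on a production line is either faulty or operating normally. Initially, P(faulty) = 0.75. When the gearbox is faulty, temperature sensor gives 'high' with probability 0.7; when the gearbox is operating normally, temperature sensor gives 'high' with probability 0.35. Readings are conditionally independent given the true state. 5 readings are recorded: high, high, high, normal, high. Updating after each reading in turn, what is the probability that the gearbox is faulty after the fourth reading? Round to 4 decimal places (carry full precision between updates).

0.9172

After 'high': P(faulty) = 0.7·0.7500 / (0.7·0.7500 + 0.35·0.2500) ≈ 0.8571
After 'high': P(faulty) = 0.7·0.8571 / (0.7·0.8571 + 0.35·0.1429) ≈ 0.9231
After 'high': P(faulty) = 0.7·0.9231 / (0.7·0.9231 + 0.35·0.0769) ≈ 0.9600
After 'normal': P(faulty) = 0.3·0.9600 / (0.3·0.9600 + 0.65·0.0400) ≈ 0.9172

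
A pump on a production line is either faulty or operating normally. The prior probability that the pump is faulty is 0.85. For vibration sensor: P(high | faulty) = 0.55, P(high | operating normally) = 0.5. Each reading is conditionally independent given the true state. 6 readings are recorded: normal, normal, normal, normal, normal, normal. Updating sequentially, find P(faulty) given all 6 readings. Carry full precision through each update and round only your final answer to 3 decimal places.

0.751

After 'normal': P(faulty) = 0.45·0.8500 / (0.45·0.8500 + 0.5·0.1500) ≈ 0.8361
After 'normal': P(faulty) = 0.45·0.8361 / (0.45·0.8361 + 0.5·0.1639) ≈ 0.8211
After 'normal': P(faulty) = 0.45·0.8211 / (0.45·0.8211 + 0.5·0.1789) ≈ 0.8051
After 'normal': P(faulty) = 0.45·0.8051 / (0.45·0.8051 + 0.5·0.1949) ≈ 0.7880
After 'normal': P(faulty) = 0.45·0.7880 / (0.45·0.7880 + 0.5·0.2120) ≈ 0.7699
After 'normal': P(faulty) = 0.45·0.7699 / (0.45·0.7699 + 0.5·0.2301) ≈ 0.7507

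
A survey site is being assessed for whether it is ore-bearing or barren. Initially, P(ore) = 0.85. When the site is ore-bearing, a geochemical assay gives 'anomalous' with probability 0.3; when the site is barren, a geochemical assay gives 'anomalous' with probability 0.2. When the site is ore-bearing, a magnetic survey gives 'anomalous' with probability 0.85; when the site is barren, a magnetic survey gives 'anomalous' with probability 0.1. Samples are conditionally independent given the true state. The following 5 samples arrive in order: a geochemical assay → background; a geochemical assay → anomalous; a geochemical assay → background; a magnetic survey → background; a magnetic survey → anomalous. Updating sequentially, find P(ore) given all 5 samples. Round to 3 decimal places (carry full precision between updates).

0.902

Each posterior becomes the prior for the next update.
After a geochemical assay='background': P(ore) = 0.7·0.8500 / (0.7·0.8500 + 0.8·0.1500) ≈ 0.8322
After a geochemical assay='anomalous': P(ore) = 0.3·0.8322 / (0.3·0.8322 + 0.2·0.1678) ≈ 0.8815
After a geochemical assay='background': P(ore) = 0.7·0.8815 / (0.7·0.8815 + 0.8·0.1185) ≈ 0.8668
After a magnetic survey='background': P(ore) = 0.15·0.8668 / (0.15·0.8668 + 0.9·0.1332) ≈ 0.5203
After a magnetic survey='anomalous': P(ore) = 0.85·0.5203 / (0.85·0.5203 + 0.1·0.4797) ≈ 0.9021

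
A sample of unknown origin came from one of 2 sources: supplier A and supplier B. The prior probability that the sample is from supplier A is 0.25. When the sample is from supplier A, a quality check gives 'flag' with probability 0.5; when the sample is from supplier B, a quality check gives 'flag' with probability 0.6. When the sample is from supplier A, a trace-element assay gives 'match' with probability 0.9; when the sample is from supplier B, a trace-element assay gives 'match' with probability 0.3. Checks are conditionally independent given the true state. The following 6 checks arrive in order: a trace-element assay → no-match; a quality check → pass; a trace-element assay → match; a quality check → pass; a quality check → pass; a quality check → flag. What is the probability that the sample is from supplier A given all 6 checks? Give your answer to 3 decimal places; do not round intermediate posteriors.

After a trace-element assay='no-match': P(supplier A) = 0.1·0.2500 / (0.1·0.2500 + 0.7·0.7500) ≈ 0.0455
After a quality check='pass': P(supplier A) = 0.5·0.0455 / (0.5·0.0455 + 0.4·0.9545) ≈ 0.0562
After a trace-element assay='match': P(supplier A) = 0.9·0.0562 / (0.9·0.0562 + 0.3·0.9438) ≈ 0.1515
After a quality check='pass': P(supplier A) = 0.5·0.1515 / (0.5·0.1515 + 0.4·0.8485) ≈ 0.1825
After a quality check='pass': P(supplier A) = 0.5·0.1825 / (0.5·0.1825 + 0.4·0.8175) ≈ 0.2182
After a quality check='flag': P(supplier A) = 0.5·0.2182 / (0.5·0.2182 + 0.6·0.7818) ≈ 0.1887

0.189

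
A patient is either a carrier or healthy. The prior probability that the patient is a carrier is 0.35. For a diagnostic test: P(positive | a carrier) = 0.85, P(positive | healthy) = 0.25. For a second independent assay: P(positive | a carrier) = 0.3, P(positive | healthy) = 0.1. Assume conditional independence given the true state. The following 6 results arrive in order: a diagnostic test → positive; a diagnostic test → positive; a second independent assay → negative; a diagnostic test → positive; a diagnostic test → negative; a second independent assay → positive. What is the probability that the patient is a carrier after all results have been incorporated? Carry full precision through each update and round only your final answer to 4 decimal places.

0.9081

After a diagnostic test='positive': P(carrier) = 0.85·0.3500 / (0.85·0.3500 + 0.25·0.6500) ≈ 0.6467
After a diagnostic test='positive': P(carrier) = 0.85·0.6467 / (0.85·0.6467 + 0.25·0.3533) ≈ 0.8616
After a second independent assay='negative': P(carrier) = 0.7·0.8616 / (0.7·0.8616 + 0.9·0.1384) ≈ 0.8288
After a diagnostic test='positive': P(carrier) = 0.85·0.8288 / (0.85·0.8288 + 0.25·0.1712) ≈ 0.9427
After a diagnostic test='negative': P(carrier) = 0.15·0.9427 / (0.15·0.9427 + 0.75·0.0573) ≈ 0.7670
After a second independent assay='positive': P(carrier) = 0.3·0.7670 / (0.3·0.7670 + 0.1·0.2330) ≈ 0.9081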